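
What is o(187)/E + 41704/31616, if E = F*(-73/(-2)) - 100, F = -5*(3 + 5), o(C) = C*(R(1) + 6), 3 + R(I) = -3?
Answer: 401/304 ≈ 1.3191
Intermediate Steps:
R(I) = -6 (R(I) = -3 - 3 = -6)
o(C) = 0 (o(C) = C*(-6 + 6) = C*0 = 0)
F = -40 (F = -5*8 = -40)
E = -1560 (E = -(-2920)/(-2) - 100 = -(-2920)*(-1)/2 - 100 = -40*73/2 - 100 = -1460 - 100 = -1560)
o(187)/E + 41704/31616 = 0/(-1560) + 41704/31616 = 0*(-1/1560) + 41704*(1/31616) = 0 + 401/304 = 401/304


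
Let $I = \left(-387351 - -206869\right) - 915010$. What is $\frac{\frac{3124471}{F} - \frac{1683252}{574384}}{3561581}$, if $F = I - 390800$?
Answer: $- \frac{134264066639}{95016564015679574} \approx -1.4131 \cdot 10^{-6}$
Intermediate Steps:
$I = -1095492$ ($I = \left(-387351 + 206869\right) - 915010 = -180482 - 915010 = -1095492$)
$F = -1486292$ ($F = -1095492 - 390800 = -1486292$)
$\frac{\frac{3124471}{F} - \frac{1683252}{574384}}{3561581} = \frac{\frac{3124471}{-1486292} - \frac{1683252}{574384}}{3561581} = \left(3124471 \left(- \frac{1}{1486292}\right) - \frac{420813}{143596}\right) \frac{1}{3561581} = \left(- \frac{3124471}{1486292} - \frac{420813}{143596}\right) \frac{1}{3561581} = \left(- \frac{134264066639}{26678198254}\right) \frac{1}{3561581} = - \frac{134264066639}{95016564015679574}$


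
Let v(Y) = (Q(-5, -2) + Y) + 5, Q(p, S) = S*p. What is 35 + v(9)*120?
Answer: 2915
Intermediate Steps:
v(Y) = 15 + Y (v(Y) = (-2*(-5) + Y) + 5 = (10 + Y) + 5 = 15 + Y)
35 + v(9)*120 = 35 + (15 + 9)*120 = 35 + 24*120 = 35 + 2880 = 2915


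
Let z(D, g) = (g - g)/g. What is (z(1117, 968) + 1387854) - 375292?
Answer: 1012562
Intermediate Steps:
z(D, g) = 0 (z(D, g) = 0/g = 0)
(z(1117, 968) + 1387854) - 375292 = (0 + 1387854) - 375292 = 1387854 - 375292 = 1012562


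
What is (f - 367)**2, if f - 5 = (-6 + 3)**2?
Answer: 124609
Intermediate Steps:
f = 14 (f = 5 + (-6 + 3)**2 = 5 + (-3)**2 = 5 + 9 = 14)
(f - 367)**2 = (14 - 367)**2 = (-353)**2 = 124609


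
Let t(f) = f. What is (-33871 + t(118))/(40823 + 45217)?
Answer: -11251/28680 ≈ -0.39229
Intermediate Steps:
(-33871 + t(118))/(40823 + 45217) = (-33871 + 118)/(40823 + 45217) = -33753/86040 = -33753*1/86040 = -11251/28680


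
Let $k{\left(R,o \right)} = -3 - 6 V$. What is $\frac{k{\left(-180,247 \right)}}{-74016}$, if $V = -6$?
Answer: $- \frac{11}{24672} \approx -0.00044585$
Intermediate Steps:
$k{\left(R,o \right)} = 33$ ($k{\left(R,o \right)} = -3 - -36 = -3 + 36 = 33$)
$\frac{k{\left(-180,247 \right)}}{-74016} = \frac{33}{-74016} = 33 \left(- \frac{1}{74016}\right) = - \frac{11}{24672}$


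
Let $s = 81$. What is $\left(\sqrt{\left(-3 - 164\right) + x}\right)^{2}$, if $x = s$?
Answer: $-86$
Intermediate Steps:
$x = 81$
$\left(\sqrt{\left(-3 - 164\right) + x}\right)^{2} = \left(\sqrt{\left(-3 - 164\right) + 81}\right)^{2} = \left(\sqrt{-167 + 81}\right)^{2} = \left(\sqrt{-86}\right)^{2} = \left(i \sqrt{86}\right)^{2} = -86$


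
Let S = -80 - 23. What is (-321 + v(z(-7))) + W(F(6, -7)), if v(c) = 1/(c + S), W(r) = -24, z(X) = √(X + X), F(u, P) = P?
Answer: -3665038/10623 - I*√14/10623 ≈ -345.01 - 0.00035222*I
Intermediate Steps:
S = -103
z(X) = √2*√X (z(X) = √(2*X) = √2*√X)
v(c) = 1/(-103 + c) (v(c) = 1/(c - 103) = 1/(-103 + c))
(-321 + v(z(-7))) + W(F(6, -7)) = (-321 + 1/(-103 + √2*√(-7))) - 24 = (-321 + 1/(-103 + √2*(I*√7))) - 24 = (-321 + 1/(-103 + I*√14)) - 24 = -345 + 1/(-103 + I*√14)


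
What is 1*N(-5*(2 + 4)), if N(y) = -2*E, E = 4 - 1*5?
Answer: 2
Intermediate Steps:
E = -1 (E = 4 - 5 = -1)
N(y) = 2 (N(y) = -2*(-1) = 2)
1*N(-5*(2 + 4)) = 1*2 = 2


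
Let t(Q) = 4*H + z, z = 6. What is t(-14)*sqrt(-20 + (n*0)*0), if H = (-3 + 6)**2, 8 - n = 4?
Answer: 84*I*sqrt(5) ≈ 187.83*I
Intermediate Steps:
n = 4 (n = 8 - 1*4 = 8 - 4 = 4)
H = 9 (H = 3**2 = 9)
t(Q) = 42 (t(Q) = 4*9 + 6 = 36 + 6 = 42)
t(-14)*sqrt(-20 + (n*0)*0) = 42*sqrt(-20 + (4*0)*0) = 42*sqrt(-20 + 0*0) = 42*sqrt(-20 + 0) = 42*sqrt(-20) = 42*(2*I*sqrt(5)) = 84*I*sqrt(5)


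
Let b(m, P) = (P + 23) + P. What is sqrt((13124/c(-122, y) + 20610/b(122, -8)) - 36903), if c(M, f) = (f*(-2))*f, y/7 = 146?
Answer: I*sqrt(35469340294)/1022 ≈ 184.28*I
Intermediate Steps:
y = 1022 (y = 7*146 = 1022)
c(M, f) = -2*f**2 (c(M, f) = (-2*f)*f = -2*f**2)
b(m, P) = 23 + 2*P (b(m, P) = (23 + P) + P = 23 + 2*P)
sqrt((13124/c(-122, y) + 20610/b(122, -8)) - 36903) = sqrt((13124/((-2*1022**2)) + 20610/(23 + 2*(-8))) - 36903) = sqrt((13124/((-2*1044484)) + 20610/(23 - 16)) - 36903) = sqrt((13124/(-2088968) + 20610/7) - 36903) = sqrt((13124*(-1/2088968) + 20610*(1/7)) - 36903) = sqrt((-3281/522242 + 20610/7) - 36903) = sqrt(1537626379/522242 - 36903) = sqrt(-17734670147/522242) = I*sqrt(35469340294)/1022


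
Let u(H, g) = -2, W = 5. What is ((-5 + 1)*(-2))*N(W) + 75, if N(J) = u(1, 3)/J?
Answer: 359/5 ≈ 71.800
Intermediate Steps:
N(J) = -2/J
((-5 + 1)*(-2))*N(W) + 75 = ((-5 + 1)*(-2))*(-2/5) + 75 = (-4*(-2))*(-2*⅕) + 75 = 8*(-⅖) + 75 = -16/5 + 75 = 359/5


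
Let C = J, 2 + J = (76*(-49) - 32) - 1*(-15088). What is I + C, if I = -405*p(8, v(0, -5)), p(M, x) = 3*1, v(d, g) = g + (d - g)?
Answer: 10115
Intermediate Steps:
v(d, g) = d
p(M, x) = 3
J = 11330 (J = -2 + ((76*(-49) - 32) - 1*(-15088)) = -2 + ((-3724 - 32) + 15088) = -2 + (-3756 + 15088) = -2 + 11332 = 11330)
C = 11330
I = -1215 (I = -405*3 = -1215)
I + C = -1215 + 11330 = 10115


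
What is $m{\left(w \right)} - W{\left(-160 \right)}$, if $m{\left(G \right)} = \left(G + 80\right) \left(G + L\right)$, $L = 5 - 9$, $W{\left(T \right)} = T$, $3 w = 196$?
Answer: $\frac{81664}{9} \approx 9073.8$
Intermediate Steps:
$w = \frac{196}{3}$ ($w = \frac{1}{3} \cdot 196 = \frac{196}{3} \approx 65.333$)
$L = -4$ ($L = 5 - 9 = -4$)
$m{\left(G \right)} = \left(-4 + G\right) \left(80 + G\right)$ ($m{\left(G \right)} = \left(G + 80\right) \left(G - 4\right) = \left(80 + G\right) \left(-4 + G\right) = \left(-4 + G\right) \left(80 + G\right)$)
$m{\left(w \right)} - W{\left(-160 \right)} = \left(-320 + \left(\frac{196}{3}\right)^{2} + 76 \cdot \frac{196}{3}\right) - -160 = \left(-320 + \frac{38416}{9} + \frac{14896}{3}\right) + 160 = \frac{80224}{9} + 160 = \frac{81664}{9}$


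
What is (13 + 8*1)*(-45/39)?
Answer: -315/13 ≈ -24.231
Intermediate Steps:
(13 + 8*1)*(-45/39) = (13 + 8)*(-45*1/39) = 21*(-15/13) = -315/13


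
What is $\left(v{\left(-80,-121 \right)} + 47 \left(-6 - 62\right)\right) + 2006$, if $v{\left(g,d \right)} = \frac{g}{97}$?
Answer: $- \frac{115510}{97} \approx -1190.8$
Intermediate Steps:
$v{\left(g,d \right)} = \frac{g}{97}$ ($v{\left(g,d \right)} = g \frac{1}{97} = \frac{g}{97}$)
$\left(v{\left(-80,-121 \right)} + 47 \left(-6 - 62\right)\right) + 2006 = \left(\frac{1}{97} \left(-80\right) + 47 \left(-6 - 62\right)\right) + 2006 = \left(- \frac{80}{97} + 47 \left(-68\right)\right) + 2006 = \left(- \frac{80}{97} - 3196\right) + 2006 = - \frac{310092}{97} + 2006 = - \frac{115510}{97}$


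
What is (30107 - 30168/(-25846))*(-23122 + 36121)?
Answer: 5057752897155/12923 ≈ 3.9138e+8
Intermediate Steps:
(30107 - 30168/(-25846))*(-23122 + 36121) = (30107 - 30168*(-1/25846))*12999 = (30107 + 15084/12923)*12999 = (389087845/12923)*12999 = 5057752897155/12923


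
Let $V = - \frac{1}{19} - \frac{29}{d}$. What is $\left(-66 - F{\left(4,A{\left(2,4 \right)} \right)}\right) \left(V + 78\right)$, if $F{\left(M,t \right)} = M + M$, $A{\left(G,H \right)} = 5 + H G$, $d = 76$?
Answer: $- \frac{218115}{38} \approx -5739.9$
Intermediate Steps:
$A{\left(G,H \right)} = 5 + G H$
$F{\left(M,t \right)} = 2 M$
$V = - \frac{33}{76}$ ($V = - \frac{1}{19} - \frac{29}{76} = - \frac{33}{76} \approx -0.43421$)
$\left(-66 - F{\left(4,A{\left(2,4 \right)} \right)}\right) \left(V + 78\right) = \left(-66 - 2 \cdot 4\right) \left(- \frac{33}{76} + 78\right) = \left(-66 - 8\right) \frac{5895}{76} = \left(-74\right) \frac{5895}{76} = - \frac{218115}{38}$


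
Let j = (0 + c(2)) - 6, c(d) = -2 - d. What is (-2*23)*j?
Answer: 460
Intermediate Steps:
j = -10 (j = (0 + (-2 - 1*2)) - 6 = (0 + (-2 - 2)) - 6 = (0 - 4) - 6 = -4 - 6 = -10)
(-2*23)*j = -2*23*(-10) = -46*(-10) = 460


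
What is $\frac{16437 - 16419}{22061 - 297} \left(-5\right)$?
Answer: $- \frac{45}{10882} \approx -0.0041353$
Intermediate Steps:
$\frac{16437 - 16419}{22061 - 297} \left(-5\right) = \frac{18}{21764} \left(-5\right) = 18 \cdot \frac{1}{21764} \left(-5\right) = \frac{9}{10882} \left(-5\right) = - \frac{45}{10882}$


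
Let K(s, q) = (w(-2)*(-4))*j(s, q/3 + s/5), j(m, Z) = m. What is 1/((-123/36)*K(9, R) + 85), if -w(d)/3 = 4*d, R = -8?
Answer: 1/3037 ≈ 0.00032927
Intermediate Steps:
w(d) = -12*d
K(s, q) = -96*s (K(s, q) = (-12*(-2)*(-4))*s = (24*(-4))*s = -96*s)
1/((-123/36)*K(9, R) + 85) = 1/((-123/36)*(-96*9) + 85) = 1/(-123*1/36*(-864) + 85) = 1/(-41/12*(-864) + 85) = 1/(2952 + 85) = 1/3037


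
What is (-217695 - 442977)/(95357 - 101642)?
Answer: 220224/2095 ≈ 105.12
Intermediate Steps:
(-217695 - 442977)/(95357 - 101642) = -660672/(-6285) = -660672*(-1/6285) = 220224/2095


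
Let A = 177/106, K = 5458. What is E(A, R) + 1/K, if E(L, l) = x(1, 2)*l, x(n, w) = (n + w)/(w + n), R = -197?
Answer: -1075225/5458 ≈ -197.00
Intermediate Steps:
A = 177/106 (A = 177*(1/106) = 177/106 ≈ 1.6698)
x(n, w) = 1 (x(n, w) = (n + w)/(n + w) = 1)
E(L, l) = l (E(L, l) = 1*l = l)
E(A, R) + 1/K = -197 + 1/5458 = -1075225/5458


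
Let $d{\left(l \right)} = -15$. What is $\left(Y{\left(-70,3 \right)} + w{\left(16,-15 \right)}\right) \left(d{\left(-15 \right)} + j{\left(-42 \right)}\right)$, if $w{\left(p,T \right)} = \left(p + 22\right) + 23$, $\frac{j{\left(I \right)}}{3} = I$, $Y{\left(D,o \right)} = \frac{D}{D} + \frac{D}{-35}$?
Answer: $-9024$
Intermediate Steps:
$Y{\left(D,o \right)} = 1 - \frac{D}{35}$ ($Y{\left(D,o \right)} = 1 + D \left(- \frac{1}{35}\right) = 1 - \frac{D}{35}$)
$j{\left(I \right)} = 3 I$
$w{\left(p,T \right)} = 45 + p$ ($w{\left(p,T \right)} = \left(22 + p\right) + 23 = 45 + p$)
$\left(Y{\left(-70,3 \right)} + w{\left(16,-15 \right)}\right) \left(d{\left(-15 \right)} + j{\left(-42 \right)}\right) = \left(\left(1 - -2\right) + \left(45 + 16\right)\right) \left(-15 + 3 \left(-42\right)\right) = \left(\left(1 + 2\right) + 61\right) \left(-15 - 126\right) = \left(3 + 61\right) \left(-141\right) = 64 \left(-141\right) = -9024$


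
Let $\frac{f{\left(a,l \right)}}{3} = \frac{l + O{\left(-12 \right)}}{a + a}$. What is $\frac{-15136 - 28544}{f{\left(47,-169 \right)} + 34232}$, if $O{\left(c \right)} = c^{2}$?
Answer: $- \frac{4105920}{3217733} \approx -1.276$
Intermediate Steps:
$f{\left(a,l \right)} = \frac{3 \left(144 + l\right)}{2 a}$ ($f{\left(a,l \right)} = 3 \frac{l + \left(-12\right)^{2}}{a + a} = 3 \frac{l + 144}{2 a} = 3 \left(144 + l\right) \frac{1}{2 a} = 3 \frac{144 + l}{2 a} = \frac{3 \left(144 + l\right)}{2 a}$)
$\frac{-15136 - 28544}{f{\left(47,-169 \right)} + 34232} = \frac{-15136 - 28544}{\frac{3 \left(144 - 169\right)}{2 \cdot 47} + 34232} = - \frac{43680}{\frac{3}{2} \cdot \frac{1}{47} \left(-25\right) + 34232} = - \frac{43680}{- \frac{75}{94} + 34232} = - \frac{43680}{\frac{3217733}{94}} = \left(-43680\right) \frac{94}{3217733} = - \frac{4105920}{3217733}$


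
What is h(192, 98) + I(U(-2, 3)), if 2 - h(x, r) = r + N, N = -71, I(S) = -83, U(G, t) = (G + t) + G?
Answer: -108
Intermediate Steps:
U(G, t) = t + 2*G
h(x, r) = 73 - r (h(x, r) = 2 - (r - 71) = 2 - (-71 + r) = 2 + (71 - r) = 73 - r)
h(192, 98) + I(U(-2, 3)) = (73 - 1*98) - 83 = (73 - 98) - 83 = -25 - 83 = -108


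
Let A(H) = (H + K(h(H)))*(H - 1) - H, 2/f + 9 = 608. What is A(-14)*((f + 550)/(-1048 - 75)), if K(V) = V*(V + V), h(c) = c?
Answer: 1863380512/672677 ≈ 2770.1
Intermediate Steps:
f = 2/599 (f = 2/(-9 + 608) = 2/599 ≈ 0.0033389)
K(V) = 2*V² (K(V) = V*(2*V) = 2*V²)
A(H) = -H + (-1 + H)*(H + 2*H²) (A(H) = (H + 2*H²)*(H - 1) - H = (H + 2*H²)*(-1 + H) - H = (-1 + H)*(H + 2*H²) - H = -H + (-1 + H)*(H + 2*H²))
A(-14)*((f + 550)/(-1048 - 75)) = (-14*(-2 - 1*(-14) + 2*(-14)²))*((2/599 + 550)/(-1048 - 75)) = (-14*(-2 + 14 + 2*196))*((329452/599)/(-1123)) = (-14*(-2 + 14 + 392))*((329452/599)*(-1/1123)) = -14*404*(-329452/672677) = -5656*(-329452/672677) = 1863380512/672677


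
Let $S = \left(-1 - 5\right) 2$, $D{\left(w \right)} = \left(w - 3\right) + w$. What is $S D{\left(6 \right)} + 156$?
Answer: $48$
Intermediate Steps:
$D{\left(w \right)} = -3 + 2 w$ ($D{\left(w \right)} = \left(-3 + w\right) + w = -3 + 2 w$)
$S = -12$ ($S = \left(-6\right) 2 = -12$)
$S D{\left(6 \right)} + 156 = - 12 \left(-3 + 2 \cdot 6\right) + 156 = - 12 \left(-3 + 12\right) + 156 = \left(-12\right) 9 + 156 = -108 + 156 = 48$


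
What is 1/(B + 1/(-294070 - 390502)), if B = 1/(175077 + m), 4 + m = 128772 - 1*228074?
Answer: 51870705012/608801 ≈ 85201.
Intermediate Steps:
m = -99306 (m = -4 + (128772 - 1*228074) = -4 + (128772 - 228074) = -4 - 99302 = -99306)
B = 1/75771 (B = 1/(175077 - 99306) = 1/75771 ≈ 1.3198e-5)
1/(B + 1/(-294070 - 390502)) = 1/(1/75771 + 1/(-294070 - 390502)) = 1/(1/75771 + 1/(-684572)) = 1/(1/75771 - 1/684572) = 1/(608801/51870705012) = 51870705012/608801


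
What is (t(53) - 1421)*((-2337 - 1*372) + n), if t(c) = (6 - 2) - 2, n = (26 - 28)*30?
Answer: 3929211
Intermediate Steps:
n = -60 (n = -2*30 = -60)
t(c) = 2 (t(c) = 4 - 2 = 2)
(t(53) - 1421)*((-2337 - 1*372) + n) = (2 - 1421)*((-2337 - 1*372) - 60) = -1419*((-2337 - 372) - 60) = -1419*(-2709 - 60) = -1419*(-2769) = 3929211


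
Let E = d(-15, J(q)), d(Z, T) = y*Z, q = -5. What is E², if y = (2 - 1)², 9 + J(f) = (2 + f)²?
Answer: 225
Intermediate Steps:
J(f) = -9 + (2 + f)²
y = 1 (y = 1² = 1)
d(Z, T) = Z (d(Z, T) = 1*Z = Z)
E = -15
E² = (-15)² = 225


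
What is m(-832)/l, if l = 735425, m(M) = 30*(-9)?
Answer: -54/147085 ≈ -0.00036713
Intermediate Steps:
m(M) = -270
m(-832)/l = -270/735425 = -270*1/735425 = -54/147085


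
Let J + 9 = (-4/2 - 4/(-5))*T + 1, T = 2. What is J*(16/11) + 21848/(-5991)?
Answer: -6186152/329505 ≈ -18.774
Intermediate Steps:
J = -52/5 (J = -9 + ((-4/2 - 4/(-5))*2 + 1) = -9 + ((-4*½ - 4*(-⅕))*2 + 1) = -9 + ((-2 + ⅘)*2 + 1) = -9 + (-6/5*2 + 1) = -9 + (-12/5 + 1) = -9 - 7/5 = -52/5 ≈ -10.400)
J*(16/11) + 21848/(-5991) = -832/(5*11) + 21848/(-5991) = -832/(5*11) + 21848*(-1/5991) = -52/5*16/11 - 21848/5991 = -832/55 - 21848/5991 = -6186152/329505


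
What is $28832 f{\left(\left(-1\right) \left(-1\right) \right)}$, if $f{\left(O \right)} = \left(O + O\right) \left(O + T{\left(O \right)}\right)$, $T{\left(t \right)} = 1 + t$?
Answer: $172992$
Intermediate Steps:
$f{\left(O \right)} = 2 O \left(1 + 2 O\right)$ ($f{\left(O \right)} = \left(O + O\right) \left(O + \left(1 + O\right)\right) = 2 O \left(1 + 2 O\right)$)
$28832 f{\left(\left(-1\right) \left(-1\right) \right)} = 28832 \cdot 2 \left(\left(-1\right) \left(-1\right)\right) \left(1 + 2 \left(\left(-1\right) \left(-1\right)\right)\right) = 28832 \cdot 2 \cdot 1 \left(1 + 2 \cdot 1\right) = 28832 \cdot 2 \cdot 1 \left(1 + 2\right) = 28832 \cdot 2 \cdot 1 \cdot 3 = 28832 \cdot 6 = 172992$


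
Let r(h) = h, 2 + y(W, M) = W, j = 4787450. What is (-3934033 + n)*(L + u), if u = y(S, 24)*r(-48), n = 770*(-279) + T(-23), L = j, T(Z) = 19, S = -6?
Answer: -19863976363896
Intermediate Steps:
L = 4787450
n = -214811 (n = 770*(-279) + 19 = -214830 + 19 = -214811)
y(W, M) = -2 + W
u = 384 (u = (-2 - 6)*(-48) = -8*(-48) = 384)
(-3934033 + n)*(L + u) = (-3934033 - 214811)*(4787450 + 384) = -4148844*4787834 = -19863976363896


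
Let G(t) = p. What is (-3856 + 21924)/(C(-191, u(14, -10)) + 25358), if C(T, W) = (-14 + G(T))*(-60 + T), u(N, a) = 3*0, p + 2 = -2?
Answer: 4517/7469 ≈ 0.60477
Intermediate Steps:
p = -4 (p = -2 - 2 = -4)
G(t) = -4
u(N, a) = 0
C(T, W) = 1080 - 18*T (C(T, W) = (-14 - 4)*(-60 + T) = -18*(-60 + T) = 1080 - 18*T)
(-3856 + 21924)/(C(-191, u(14, -10)) + 25358) = (-3856 + 21924)/((1080 - 18*(-191)) + 25358) = 18068/((1080 + 3438) + 25358) = 18068/(4518 + 25358) = 18068/29876 = 18068*(1/29876) = 4517/7469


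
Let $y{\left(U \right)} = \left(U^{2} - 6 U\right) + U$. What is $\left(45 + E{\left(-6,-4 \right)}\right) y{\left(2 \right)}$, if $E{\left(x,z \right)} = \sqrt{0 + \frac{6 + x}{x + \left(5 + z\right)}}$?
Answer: $-270$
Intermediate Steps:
$E{\left(x,z \right)} = \sqrt{\frac{6 + x}{5 + x + z}}$ ($E{\left(x,z \right)} = \sqrt{0 + \frac{6 + x}{5 + x + z}} = \sqrt{\frac{6 + x}{5 + x + z}}$)
$y{\left(U \right)} = U^{2} - 5 U$
$\left(45 + E{\left(-6,-4 \right)}\right) y{\left(2 \right)} = \left(45 + \sqrt{\frac{6 - 6}{5 - 6 - 4}}\right) 2 \left(-5 + 2\right) = \left(45 + \sqrt{\frac{1}{-5} \cdot 0}\right) 2 \left(-3\right) = \left(45 + \sqrt{\left(- \frac{1}{5}\right) 0}\right) \left(-6\right) = \left(45 + \sqrt{0}\right) \left(-6\right) = \left(45 + 0\right) \left(-6\right) = 45 \left(-6\right) = -270$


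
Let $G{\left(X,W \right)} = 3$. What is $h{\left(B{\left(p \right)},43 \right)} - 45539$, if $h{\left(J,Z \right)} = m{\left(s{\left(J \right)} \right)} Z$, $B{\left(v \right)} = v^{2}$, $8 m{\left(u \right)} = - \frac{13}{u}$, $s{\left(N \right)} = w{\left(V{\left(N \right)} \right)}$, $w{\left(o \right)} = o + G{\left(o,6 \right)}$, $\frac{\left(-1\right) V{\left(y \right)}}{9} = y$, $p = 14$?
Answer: $- \frac{641552873}{14088} \approx -45539.0$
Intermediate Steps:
$V{\left(y \right)} = - 9 y$
$w{\left(o \right)} = 3 + o$ ($w{\left(o \right)} = o + 3 = 3 + o$)
$s{\left(N \right)} = 3 - 9 N$
$m{\left(u \right)} = - \frac{13}{8 u}$ ($m{\left(u \right)} = \frac{\left(-13\right) \frac{1}{u}}{8} = - \frac{13}{8 u}$)
$h{\left(J,Z \right)} = - \frac{13 Z}{8 \left(3 - 9 J\right)}$ ($h{\left(J,Z \right)} = - \frac{13}{8 \left(3 - 9 J\right)} Z = - \frac{13 Z}{8 \left(3 - 9 J\right)}$)
$h{\left(B{\left(p \right)},43 \right)} - 45539 = \frac{13}{24} \cdot 43 \frac{1}{-1 + 3 \cdot 14^{2}} - 45539 = \frac{13}{24} \cdot 43 \frac{1}{-1 + 3 \cdot 196} - 45539 = \frac{13}{24} \cdot 43 \frac{1}{-1 + 588} - 45539 = \frac{13}{24} \cdot 43 \cdot \frac{1}{587} - 45539 = \frac{559}{14088} - 45539 = - \frac{641552873}{14088}$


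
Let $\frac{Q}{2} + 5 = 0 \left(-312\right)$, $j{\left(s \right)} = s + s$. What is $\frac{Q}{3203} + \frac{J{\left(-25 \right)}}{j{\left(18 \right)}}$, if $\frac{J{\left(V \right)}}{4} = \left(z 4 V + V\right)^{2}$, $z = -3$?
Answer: $\frac{242226785}{28827} \approx 8402.8$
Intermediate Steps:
$j{\left(s \right)} = 2 s$
$Q = -10$ ($Q = -10 + 2 \cdot 0 \left(-312\right) = -10 + 2 \cdot 0 = -10 + 0 = -10$)
$J{\left(V \right)} = 484 V^{2}$ ($J{\left(V \right)} = 4 \left(\left(-3\right) 4 V + V\right)^{2} = 4 \left(- 12 V + V\right)^{2} = 4 \left(- 11 V\right)^{2} = 4 \cdot 121 V^{2} = 484 V^{2}$)
$\frac{Q}{3203} + \frac{J{\left(-25 \right)}}{j{\left(18 \right)}} = - \frac{10}{3203} + \frac{484 \left(-25\right)^{2}}{2 \cdot 18} = \left(-10\right) \frac{1}{3203} + \frac{484 \cdot 625}{36} = - \frac{10}{3203} + 302500 \cdot \frac{1}{36} = - \frac{10}{3203} + \frac{75625}{9} = \frac{242226785}{28827}$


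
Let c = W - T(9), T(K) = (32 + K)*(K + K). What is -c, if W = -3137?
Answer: 3875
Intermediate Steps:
T(K) = 2*K*(32 + K) (T(K) = (32 + K)*(2*K) = 2*K*(32 + K))
c = -3875 (c = -3137 - 2*9*(32 + 9) = -3137 - 2*9*41 = -3137 - 1*738 = -3137 - 738 = -3875)
-c = -1*(-3875) = 3875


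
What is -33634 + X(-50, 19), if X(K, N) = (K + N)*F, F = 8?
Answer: -33882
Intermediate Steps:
X(K, N) = 8*K + 8*N (X(K, N) = (K + N)*8 = 8*K + 8*N)
-33634 + X(-50, 19) = -33634 + (8*(-50) + 8*19) = -33634 + (-400 + 152) = -33634 - 248 = -33882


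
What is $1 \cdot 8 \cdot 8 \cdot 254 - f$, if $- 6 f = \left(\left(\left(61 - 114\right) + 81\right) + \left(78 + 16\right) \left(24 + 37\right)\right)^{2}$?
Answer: $\frac{16649090}{3} \approx 5.5497 \cdot 10^{6}$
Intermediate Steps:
$f = - \frac{16600322}{3}$ ($f = - \frac{\left(\left(\left(61 - 114\right) + 81\right) + \left(78 + 16\right) \left(24 + 37\right)\right)^{2}}{6} = - \frac{\left(\left(-53 + 81\right) + 94 \cdot 61\right)^{2}}{6} = - \frac{\left(28 + 5734\right)^{2}}{6} = - \frac{5762^{2}}{6} = \left(- \frac{1}{6}\right) 33200644 = - \frac{16600322}{3} \approx -5.5334 \cdot 10^{6}$)
$1 \cdot 8 \cdot 8 \cdot 254 - f = 1 \cdot 8 \cdot 8 \cdot 254 - - \frac{16600322}{3} = 8 \cdot 8 \cdot 254 + \frac{16600322}{3} = 64 \cdot 254 + \frac{16600322}{3} = 16256 + \frac{16600322}{3} = \frac{16649090}{3}$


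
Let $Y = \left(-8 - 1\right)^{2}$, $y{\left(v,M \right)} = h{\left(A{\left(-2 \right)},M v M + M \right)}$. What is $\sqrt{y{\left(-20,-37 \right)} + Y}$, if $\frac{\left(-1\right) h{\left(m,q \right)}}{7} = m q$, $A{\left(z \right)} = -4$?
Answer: $i \sqrt{767595} \approx 876.13 i$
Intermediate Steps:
$h{\left(m,q \right)} = - 7 m q$
$y{\left(v,M \right)} = 28 M + 28 v M^{2}$ ($y{\left(v,M \right)} = \left(-7\right) \left(-4\right) \left(M v M + M\right) = \left(-7\right) \left(-4\right) \left(v M^{2} + M\right) = \left(-7\right) \left(-4\right) \left(M + v M^{2}\right) = 28 M + 28 v M^{2}$)
$Y = 81$ ($Y = \left(-9\right)^{2} = 81$)
$\sqrt{y{\left(-20,-37 \right)} + Y} = \sqrt{28 \left(-37\right) \left(1 - -740\right) + 81} = \sqrt{28 \left(-37\right) \left(1 + 740\right) + 81} = \sqrt{28 \left(-37\right) 741 + 81} = \sqrt{-767676 + 81} = \sqrt{-767595} = i \sqrt{767595}$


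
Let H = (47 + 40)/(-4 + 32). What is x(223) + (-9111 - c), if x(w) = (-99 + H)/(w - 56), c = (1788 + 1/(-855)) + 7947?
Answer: -75348222079/3997980 ≈ -18847.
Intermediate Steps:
c = 8323424/855 (c = (1788 - 1/855) + 7947 = 1528739/855 + 7947 = 8323424/855 ≈ 9735.0)
H = 87/28 ≈ 3.1071
x(w) = -2685/(28*(-56 + w)) (x(w) = (-99 + 87/28)/(w - 56) = -2685/(28*(-56 + w)))
x(223) + (-9111 - c) = -2685/(-1568 + 28*223) + (-9111 - 1*8323424/855) = -2685/(-1568 + 6244) + (-9111 - 8323424/855) = -2685/4676 - 16113329/855 = -75348222079/3997980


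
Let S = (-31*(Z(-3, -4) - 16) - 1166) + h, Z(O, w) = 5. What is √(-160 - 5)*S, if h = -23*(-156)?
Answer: 2763*I*√165 ≈ 35491.0*I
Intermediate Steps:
h = 3588
S = 2763 (S = (-31*(5 - 16) - 1166) + 3588 = (-31*(-11) - 1166) + 3588 = (341 - 1166) + 3588 = -825 + 3588 = 2763)
√(-160 - 5)*S = √(-160 - 5)*2763 = √(-165)*2763 = (I*√165)*2763 = 2763*I*√165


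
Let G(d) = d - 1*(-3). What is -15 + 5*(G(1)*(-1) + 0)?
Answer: -35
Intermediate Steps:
G(d) = 3 + d (G(d) = d + 3 = 3 + d)
-15 + 5*(G(1)*(-1) + 0) = -15 + 5*((3 + 1)*(-1) + 0) = -15 + 5*(4*(-1) + 0) = -15 + 5*(-4 + 0) = -15 + 5*(-4) = -15 - 20 = -35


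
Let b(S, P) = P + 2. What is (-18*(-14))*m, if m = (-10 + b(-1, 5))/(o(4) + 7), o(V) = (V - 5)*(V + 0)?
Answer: -252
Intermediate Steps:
b(S, P) = 2 + P
o(V) = V*(-5 + V) (o(V) = (-5 + V)*V = V*(-5 + V))
m = -1 (m = (-10 + (2 + 5))/(4*(-5 + 4) + 7) = (-10 + 7)/(4*(-1) + 7) = -3/(-4 + 7) = -3/3 = -3*⅓ = -1)
(-18*(-14))*m = -18*(-14)*(-1) = 252*(-1) = -252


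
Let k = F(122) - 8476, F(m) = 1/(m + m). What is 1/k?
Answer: -244/2068143 ≈ -0.00011798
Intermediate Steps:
F(m) = 1/(2*m)
k = -2068143/244 (k = (1/2)/122 - 8476 = (1/2)*(1/122) - 8476 = 1/244 - 8476 = -2068143/244 ≈ -8476.0)
1/k = 1/(-2068143/244) = -244/2068143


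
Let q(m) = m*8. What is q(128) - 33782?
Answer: -32758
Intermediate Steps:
q(m) = 8*m
q(128) - 33782 = 8*128 - 33782 = 1024 - 33782 = -32758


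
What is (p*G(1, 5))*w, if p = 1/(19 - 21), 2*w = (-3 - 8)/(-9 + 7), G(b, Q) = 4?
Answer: -11/2 ≈ -5.5000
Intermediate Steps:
w = 11/4 (w = ((-3 - 8)/(-9 + 7))/2 = (-11/(-2))/2 = (-11*(-½))/2 = (½)*(11/2) = 11/4 ≈ 2.7500)
p = -½ (p = 1/(-2) = -½ ≈ -0.50000)
(p*G(1, 5))*w = -½*4*(11/4) = -2*11/4 = -11/2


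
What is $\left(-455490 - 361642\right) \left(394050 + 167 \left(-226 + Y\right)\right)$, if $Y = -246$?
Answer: $-257581251832$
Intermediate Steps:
$\left(-455490 - 361642\right) \left(394050 + 167 \left(-226 + Y\right)\right) = \left(-455490 - 361642\right) \left(394050 + 167 \left(-226 - 246\right)\right) = - 817132 \left(394050 + 167 \left(-472\right)\right) = - 817132 \left(394050 - 78824\right) = \left(-817132\right) 315226 = -257581251832$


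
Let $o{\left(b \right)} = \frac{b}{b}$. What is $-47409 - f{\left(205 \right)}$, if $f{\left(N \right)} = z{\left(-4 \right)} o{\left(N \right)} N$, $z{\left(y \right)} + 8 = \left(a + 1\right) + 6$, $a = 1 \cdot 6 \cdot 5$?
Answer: $-53354$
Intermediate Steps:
$a = 30$ ($a = 6 \cdot 5 = 30$)
$z{\left(y \right)} = 29$ ($z{\left(y \right)} = -8 + \left(\left(30 + 1\right) + 6\right) = -8 + \left(31 + 6\right) = -8 + 37 = 29$)
$o{\left(b \right)} = 1$
$f{\left(N \right)} = 29 N$ ($f{\left(N \right)} = 29 \cdot 1 N = 29 N$)
$-47409 - f{\left(205 \right)} = -47409 - 29 \cdot 205 = -47409 - 5945 = -53354$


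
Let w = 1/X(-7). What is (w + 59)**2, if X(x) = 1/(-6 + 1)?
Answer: 2916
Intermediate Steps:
X(x) = -1/5 (X(x) = 1/(-5) = -1/5)
w = -5 (w = 1/(-1/5) = -5)
(w + 59)**2 = (-5 + 59)**2 = 54**2 = 2916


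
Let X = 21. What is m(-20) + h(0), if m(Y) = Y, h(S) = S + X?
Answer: 1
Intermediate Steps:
h(S) = 21 + S (h(S) = S + 21 = 21 + S)
m(-20) + h(0) = -20 + (21 + 0) = -20 + 21 = 1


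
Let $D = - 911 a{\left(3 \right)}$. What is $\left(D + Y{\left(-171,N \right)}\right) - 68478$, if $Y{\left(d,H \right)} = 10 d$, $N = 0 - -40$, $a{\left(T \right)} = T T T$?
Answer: $-94785$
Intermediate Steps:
$a{\left(T \right)} = T^{3}$ ($a{\left(T \right)} = T^{2} T = T^{3}$)
$N = 40$ ($N = 0 + 40 = 40$)
$D = -24597$ ($D = - 911 \cdot 3^{3} = \left(-911\right) 27 = -24597$)
$\left(D + Y{\left(-171,N \right)}\right) - 68478 = \left(-24597 + 10 \left(-171\right)\right) - 68478 = \left(-24597 - 1710\right) + \left(-91484 + 23006\right) = -26307 - 68478 = -94785$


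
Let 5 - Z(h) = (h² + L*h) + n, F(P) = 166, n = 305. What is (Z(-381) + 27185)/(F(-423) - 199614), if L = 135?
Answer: 66841/199448 ≈ 0.33513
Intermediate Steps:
Z(h) = -300 - h² - 135*h (Z(h) = 5 - ((h² + 135*h) + 305) = 5 - (305 + h² + 135*h) = 5 + (-305 - h² - 135*h) = -300 - h² - 135*h)
(Z(-381) + 27185)/(F(-423) - 199614) = ((-300 - 1*(-381)² - 135*(-381)) + 27185)/(166 - 199614) = ((-300 - 1*145161 + 51435) + 27185)/(-199448) = ((-300 - 145161 + 51435) + 27185)*(-1/199448) = (-94026 + 27185)*(-1/199448) = -66841*(-1/199448) = 66841/199448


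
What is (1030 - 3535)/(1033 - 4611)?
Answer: 2505/3578 ≈ 0.70011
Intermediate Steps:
(1030 - 3535)/(1033 - 4611) = -2505/(-3578) = -2505*(-1/3578) = 2505/3578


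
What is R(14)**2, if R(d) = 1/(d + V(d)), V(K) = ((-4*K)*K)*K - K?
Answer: 1/120472576 ≈ 8.3006e-9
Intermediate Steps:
V(K) = -K - 4*K**3 (V(K) = (-4*K**2)*K - K = -4*K**3 - K = -K - 4*K**3)
R(d) = -1/(4*d**3) (R(d) = 1/(d + (-d - 4*d**3)) = 1/(-4*d**3) = -1/(4*d**3))
R(14)**2 = (-1/4/14**3)**2 = (-1/4*1/2744)**2 = (-1/10976)**2 = 1/120472576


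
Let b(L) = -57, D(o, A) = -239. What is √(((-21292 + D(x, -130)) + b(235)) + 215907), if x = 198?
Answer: 9*√2399 ≈ 440.82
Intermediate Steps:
√(((-21292 + D(x, -130)) + b(235)) + 215907) = √(((-21292 - 239) - 57) + 215907) = √((-21531 - 57) + 215907) = √(-21588 + 215907) = √194319 = 9*√2399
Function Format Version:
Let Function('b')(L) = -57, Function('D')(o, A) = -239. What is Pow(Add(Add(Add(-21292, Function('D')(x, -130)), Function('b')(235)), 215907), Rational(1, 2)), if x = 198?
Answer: Mul(9, Pow(2399, Rational(1, 2))) ≈ 440.82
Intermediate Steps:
Pow(Add(Add(Add(-21292, Function('D')(x, -130)), Function('b')(235)), 215907), Rational(1, 2)) = Pow(Add(Add(Add(-21292, -239), -57), 215907), Rational(1, 2)) = Pow(Add(Add(-21531, -57), 215907), Rational(1, 2)) = Pow(Add(-21588, 215907), Rational(1, 2)) = Pow(194319, Rational(1, 2)) = Mul(9, Pow(2399, Rational(1, 2)))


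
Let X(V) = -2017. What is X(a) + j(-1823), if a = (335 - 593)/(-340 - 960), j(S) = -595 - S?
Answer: -789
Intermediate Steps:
a = 129/650 (a = -258/(-1300) = -258*(-1/1300) = 129/650 ≈ 0.19846)
X(a) + j(-1823) = -2017 + (-595 - 1*(-1823)) = -2017 + (-595 + 1823) = -2017 + 1228 = -789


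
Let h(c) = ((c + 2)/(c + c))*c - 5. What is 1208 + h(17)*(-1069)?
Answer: -7205/2 ≈ -3602.5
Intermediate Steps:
h(c) = -4 + c/2 (h(c) = ((2 + c)/((2*c)))*c - 5 = ((2 + c)*(1/(2*c)))*c - 5 = ((2 + c)/(2*c))*c - 5 = (1 + c/2) - 5 = -4 + c/2)
1208 + h(17)*(-1069) = 1208 + (-4 + (1/2)*17)*(-1069) = 1208 + (-4 + 17/2)*(-1069) = 1208 + (9/2)*(-1069) = 1208 - 9621/2 = -7205/2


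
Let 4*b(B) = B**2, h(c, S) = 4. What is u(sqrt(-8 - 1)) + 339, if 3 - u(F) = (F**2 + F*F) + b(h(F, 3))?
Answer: 356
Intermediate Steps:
b(B) = B**2/4
u(F) = -1 - 2*F**2 (u(F) = 3 - ((F**2 + F*F) + (1/4)*4**2) = 3 - ((F**2 + F**2) + (1/4)*16) = 3 - (2*F**2 + 4) = 3 - (4 + 2*F**2) = 3 + (-4 - 2*F**2) = -1 - 2*F**2)
u(sqrt(-8 - 1)) + 339 = (-1 - 2*(sqrt(-8 - 1))**2) + 339 = (-1 - 2*(sqrt(-9))**2) + 339 = (-1 - 2*(3*I)**2) + 339 = (-1 - 2*(-9)) + 339 = (-1 + 18) + 339 = 17 + 339 = 356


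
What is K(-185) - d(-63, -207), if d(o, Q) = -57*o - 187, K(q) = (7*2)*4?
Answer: -3348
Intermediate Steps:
K(q) = 56 (K(q) = 14*4 = 56)
d(o, Q) = -187 - 57*o
K(-185) - d(-63, -207) = 56 - (-187 - 57*(-63)) = 56 - (-187 + 3591) = 56 - 1*3404 = 56 - 3404 = -3348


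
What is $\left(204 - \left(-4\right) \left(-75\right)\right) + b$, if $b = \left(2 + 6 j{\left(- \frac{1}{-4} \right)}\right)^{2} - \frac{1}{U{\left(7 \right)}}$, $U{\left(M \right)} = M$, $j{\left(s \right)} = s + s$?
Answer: $- \frac{498}{7} \approx -71.143$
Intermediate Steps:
$j{\left(s \right)} = 2 s$
$b = \frac{174}{7}$ ($b = \left(2 + 6 \cdot 2 \left(- \frac{1}{-4}\right)\right)^{2} - \frac{1}{7} = \left(2 + 6 \cdot 2 \left(\left(-1\right) \left(- \frac{1}{4}\right)\right)\right)^{2} - \frac{1}{7} = \left(2 + 6 \cdot 2 \cdot \frac{1}{4}\right)^{2} - \frac{1}{7} = \left(2 + 6 \cdot \frac{1}{2}\right)^{2} - \frac{1}{7} = \left(2 + 3\right)^{2} - \frac{1}{7} = 5^{2} - \frac{1}{7} = 25 - \frac{1}{7} = \frac{174}{7} \approx 24.857$)
$\left(204 - \left(-4\right) \left(-75\right)\right) + b = \left(204 - \left(-4\right) \left(-75\right)\right) + \frac{174}{7} = \left(204 - 300\right) + \frac{174}{7} = -96 + \frac{174}{7} = - \frac{498}{7}$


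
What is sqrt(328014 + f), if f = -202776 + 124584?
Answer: 3*sqrt(27758) ≈ 499.82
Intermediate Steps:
f = -78192
sqrt(328014 + f) = sqrt(328014 - 78192) = sqrt(249822) = 3*sqrt(27758)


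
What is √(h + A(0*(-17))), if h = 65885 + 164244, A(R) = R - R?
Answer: √230129 ≈ 479.72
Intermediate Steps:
A(R) = 0
h = 230129
√(h + A(0*(-17))) = √(230129 + 0) = √230129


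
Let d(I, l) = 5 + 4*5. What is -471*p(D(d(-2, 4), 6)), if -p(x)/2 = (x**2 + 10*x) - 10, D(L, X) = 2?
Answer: 13188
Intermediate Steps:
d(I, l) = 25 (d(I, l) = 5 + 20 = 25)
p(x) = 20 - 20*x - 2*x**2 (p(x) = -2*((x**2 + 10*x) - 10) = -2*(-10 + x**2 + 10*x) = 20 - 20*x - 2*x**2)
-471*p(D(d(-2, 4), 6)) = -471*(20 - 20*2 - 2*2**2) = -471*(20 - 40 - 2*4) = -471*(20 - 40 - 8) = -471*(-28) = 13188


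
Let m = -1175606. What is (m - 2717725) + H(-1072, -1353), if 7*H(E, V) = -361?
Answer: -27253678/7 ≈ -3.8934e+6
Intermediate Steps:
H(E, V) = -361/7 (H(E, V) = (⅐)*(-361) = -361/7)
(m - 2717725) + H(-1072, -1353) = (-1175606 - 2717725) - 361/7 = -3893331 - 361/7 = -27253678/7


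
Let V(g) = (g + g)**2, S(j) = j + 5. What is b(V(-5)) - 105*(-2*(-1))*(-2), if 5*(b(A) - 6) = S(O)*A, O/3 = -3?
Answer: 346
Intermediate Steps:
O = -9 (O = 3*(-3) = -9)
S(j) = 5 + j
V(g) = 4*g**2 (V(g) = (2*g)**2 = 4*g**2)
b(A) = 6 - 4*A/5 (b(A) = 6 + ((5 - 9)*A)/5 = 6 + (-4*A)/5 = 6 - 4*A/5)
b(V(-5)) - 105*(-2*(-1))*(-2) = (6 - 16*(-5)**2/5) - 105*(-2*(-1))*(-2) = (6 - 16*25/5) - 210*(-2) = (6 - 4/5*100) - 105*(-4) = (6 - 80) + 420 = -74 + 420 = 346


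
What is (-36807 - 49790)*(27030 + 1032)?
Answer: -2430085014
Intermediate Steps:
(-36807 - 49790)*(27030 + 1032) = -86597*28062 = -2430085014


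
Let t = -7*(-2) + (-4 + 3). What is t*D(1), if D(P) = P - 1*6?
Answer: -65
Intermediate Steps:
t = 13 (t = 14 - 1 = 13)
D(P) = -6 + P (D(P) = P - 6 = -6 + P)
t*D(1) = 13*(-6 + 1) = 13*(-5) = -65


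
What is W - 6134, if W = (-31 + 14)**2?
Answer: -5845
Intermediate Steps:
W = 289 (W = (-17)**2 = 289)
W - 6134 = 289 - 6134 = -5845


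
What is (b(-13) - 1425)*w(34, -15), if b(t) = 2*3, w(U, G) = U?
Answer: -48246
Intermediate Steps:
b(t) = 6
(b(-13) - 1425)*w(34, -15) = (6 - 1425)*34 = -1419*34 = -48246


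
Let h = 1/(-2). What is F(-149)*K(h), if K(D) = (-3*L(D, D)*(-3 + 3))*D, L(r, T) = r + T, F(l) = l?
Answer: 0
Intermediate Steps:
L(r, T) = T + r
h = -1/2 ≈ -0.50000
K(D) = 0 (K(D) = (-3*(D + D)*(-3 + 3))*D = (-3*2*D*0)*D = (-3*0)*D = 0*D = 0)
F(-149)*K(h) = -149*0 = 0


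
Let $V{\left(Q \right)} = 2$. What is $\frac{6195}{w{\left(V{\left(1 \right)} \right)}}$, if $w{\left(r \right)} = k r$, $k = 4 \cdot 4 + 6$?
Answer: $\frac{6195}{44} \approx 140.8$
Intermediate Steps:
$k = 22$ ($k = 16 + 6 = 22$)
$w{\left(r \right)} = 22 r$
$\frac{6195}{w{\left(V{\left(1 \right)} \right)}} = \frac{6195}{22 \cdot 2} = \frac{6195}{44}$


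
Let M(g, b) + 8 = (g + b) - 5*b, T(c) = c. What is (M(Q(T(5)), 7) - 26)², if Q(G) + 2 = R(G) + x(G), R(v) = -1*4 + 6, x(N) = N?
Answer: 3249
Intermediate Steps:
R(v) = 2 (R(v) = -4 + 6 = 2)
Q(G) = G (Q(G) = -2 + (2 + G) = G)
M(g, b) = -8 + g - 4*b (M(g, b) = -8 + ((g + b) - 5*b) = -8 + ((b + g) - 5*b) = -8 + (g - 4*b) = -8 + g - 4*b)
(M(Q(T(5)), 7) - 26)² = ((-8 + 5 - 4*7) - 26)² = ((-8 + 5 - 28) - 26)² = (-31 - 26)² = (-57)² = 3249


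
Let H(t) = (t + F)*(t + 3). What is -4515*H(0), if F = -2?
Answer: 27090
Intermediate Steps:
H(t) = (-2 + t)*(3 + t) (H(t) = (t - 2)*(t + 3) = (-2 + t)*(3 + t))
-4515*H(0) = -4515*(-6 + 0 + 0²) = -4515*(-6 + 0 + 0) = -4515*(-6) = 27090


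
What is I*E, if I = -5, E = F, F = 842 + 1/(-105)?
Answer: -88409/21 ≈ -4210.0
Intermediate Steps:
F = 88409/105 (F = 842 - 1/105 = 88409/105 ≈ 841.99)
E = 88409/105 ≈ 841.99
I*E = -5*88409/105 = -88409/21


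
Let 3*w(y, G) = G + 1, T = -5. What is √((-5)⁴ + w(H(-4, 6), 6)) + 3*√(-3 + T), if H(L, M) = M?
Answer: √5646/3 + 6*I*√2 ≈ 25.047 + 8.4853*I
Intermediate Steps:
w(y, G) = ⅓ + G/3 (w(y, G) = (G + 1)/3 = (1 + G)/3 = ⅓ + G/3)
√((-5)⁴ + w(H(-4, 6), 6)) + 3*√(-3 + T) = √((-5)⁴ + (⅓ + (⅓)*6)) + 3*√(-3 - 5) = √(625 + (⅓ + 2)) + 3*√(-8) = √(625 + 7/3) + 3*(2*I*√2) = √(1882/3) + 6*I*√2 = √5646/3 + 6*I*√2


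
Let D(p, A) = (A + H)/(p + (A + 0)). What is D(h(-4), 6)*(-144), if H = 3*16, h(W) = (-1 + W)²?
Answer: -7776/31 ≈ -250.84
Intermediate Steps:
H = 48
D(p, A) = (48 + A)/(A + p) (D(p, A) = (A + 48)/(p + (A + 0)) = (48 + A)/(p + A) = (48 + A)/(A + p))
D(h(-4), 6)*(-144) = ((48 + 6)/(6 + (-1 - 4)²))*(-144) = (54/(6 + (-5)²))*(-144) = (54/(6 + 25))*(-144) = (54/31)*(-144) = -7776/31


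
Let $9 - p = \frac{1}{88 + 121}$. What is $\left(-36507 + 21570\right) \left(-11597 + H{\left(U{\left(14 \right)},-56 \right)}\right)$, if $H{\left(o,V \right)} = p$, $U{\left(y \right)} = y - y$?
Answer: $\frac{36175815741}{209} \approx 1.7309 \cdot 10^{8}$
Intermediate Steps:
$U{\left(y \right)} = 0$
$p = \frac{1880}{209}$ ($p = 9 - \frac{1}{88 + 121} = 9 - \frac{1}{209} = \frac{1880}{209} \approx 8.9952$)
$H{\left(o,V \right)} = \frac{1880}{209}$
$\left(-36507 + 21570\right) \left(-11597 + H{\left(U{\left(14 \right)},-56 \right)}\right) = \left(-36507 + 21570\right) \left(-11597 + \frac{1880}{209}\right) = \left(-14937\right) \left(- \frac{2421893}{209}\right) = \frac{36175815741}{209}$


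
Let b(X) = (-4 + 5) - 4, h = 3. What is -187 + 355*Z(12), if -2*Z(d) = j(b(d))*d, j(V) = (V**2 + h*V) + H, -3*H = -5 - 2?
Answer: -5157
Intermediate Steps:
H = 7/3 (H = -(-5 - 2)/3 = -1/3*(-7) = 7/3 ≈ 2.3333)
b(X) = -3 (b(X) = 1 - 4 = -3)
j(V) = 7/3 + V**2 + 3*V (j(V) = (V**2 + 3*V) + 7/3 = 7/3 + V**2 + 3*V)
Z(d) = -7*d/6 (Z(d) = -(7/3 + (-3)**2 + 3*(-3))*d/2 = -(7/3 + 9 - 9)*d/2 = -7*d/6)
-187 + 355*Z(12) = -187 + 355*(-7/6*12) = -187 + 355*(-14) = -187 - 4970 = -5157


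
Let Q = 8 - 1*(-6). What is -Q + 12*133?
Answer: 1582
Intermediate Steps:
Q = 14 (Q = 8 + 6 = 14)
-Q + 12*133 = -1*14 + 12*133 = -14 + 1596 = 1582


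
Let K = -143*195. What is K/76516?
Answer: -2535/6956 ≈ -0.36443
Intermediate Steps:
K = -27885
K/76516 = -27885/76516 = -27885*1/76516 = -2535/6956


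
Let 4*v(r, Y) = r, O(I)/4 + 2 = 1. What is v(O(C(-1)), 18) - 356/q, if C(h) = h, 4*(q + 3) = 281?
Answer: -1693/269 ≈ -6.2937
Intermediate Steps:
q = 269/4 (q = -3 + (1/4)*281 = -3 + 281/4 = 269/4 ≈ 67.250)
O(I) = -4 (O(I) = -8 + 4*1 = -8 + 4 = -4)
v(r, Y) = r/4
v(O(C(-1)), 18) - 356/q = (1/4)*(-4) - 356/269/4 = -1 - 356*4/269 = -1 - 1*1424/269 = -1 - 1424/269 = -1693/269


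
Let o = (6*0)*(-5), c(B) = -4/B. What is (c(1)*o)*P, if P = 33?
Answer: 0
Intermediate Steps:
o = 0 (o = 0*(-5) = 0)
(c(1)*o)*P = (-4/1*0)*33 = (-4*1*0)*33 = -4*0*33 = 0*33 = 0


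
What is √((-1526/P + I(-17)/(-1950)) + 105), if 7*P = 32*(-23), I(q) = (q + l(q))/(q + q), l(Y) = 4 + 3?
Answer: √11116279379595/304980 ≈ 10.932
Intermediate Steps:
l(Y) = 7
I(q) = (7 + q)/(2*q) (I(q) = (q + 7)/(q + q) = (7 + q)/((2*q)) = (7 + q)*(1/(2*q)) = (7 + q)/(2*q))
P = -736/7 (P = (32*(-23))/7 = (⅐)*(-736) = -736/7 ≈ -105.14)
√((-1526/P + I(-17)/(-1950)) + 105) = √((-1526/(-736/7) + ((½)*(7 - 17)/(-17))/(-1950)) + 105) = √((-1526*(-7/736) + ((½)*(-1/17)*(-10))*(-1/1950)) + 105) = √((5341/368 + (5/17)*(-1/1950)) + 105) = √((5341/368 - 1/6630) + 105) = √(17705231/1219920 + 105) = √(145796831/1219920) = √11116279379595/304980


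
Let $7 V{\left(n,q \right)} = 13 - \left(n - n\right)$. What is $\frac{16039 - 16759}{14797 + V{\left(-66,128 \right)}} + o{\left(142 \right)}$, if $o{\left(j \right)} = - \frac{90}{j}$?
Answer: $- \frac{627435}{919379} \approx -0.68246$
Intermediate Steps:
$V{\left(n,q \right)} = \frac{13}{7}$ ($V{\left(n,q \right)} = \frac{13 - \left(n - n\right)}{7} = \frac{13 - 0}{7} = \frac{13 + 0}{7} = \frac{1}{7} \cdot 13 = \frac{13}{7}$)
$\frac{16039 - 16759}{14797 + V{\left(-66,128 \right)}} + o{\left(142 \right)} = \frac{16039 - 16759}{14797 + \frac{13}{7}} - \frac{90}{142} = - \frac{720}{\frac{103592}{7}} - \frac{45}{71} = \left(-720\right) \frac{7}{103592} - \frac{45}{71} = - \frac{630}{12949} - \frac{45}{71} = - \frac{627435}{919379}$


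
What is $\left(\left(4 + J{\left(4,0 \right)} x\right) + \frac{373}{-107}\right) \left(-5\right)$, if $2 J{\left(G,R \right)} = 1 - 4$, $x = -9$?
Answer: $- \frac{14995}{214} \approx -70.07$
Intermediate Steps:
$J{\left(G,R \right)} = - \frac{3}{2}$ ($J{\left(G,R \right)} = \frac{1 - 4}{2} = \frac{1}{2} \left(-3\right) = - \frac{3}{2}$)
$\left(\left(4 + J{\left(4,0 \right)} x\right) + \frac{373}{-107}\right) \left(-5\right) = \left(\left(4 - - \frac{27}{2}\right) + \frac{373}{-107}\right) \left(-5\right) = \left(\left(4 + \frac{27}{2}\right) + 373 \left(- \frac{1}{107}\right)\right) \left(-5\right) = \left(\frac{35}{2} - \frac{373}{107}\right) \left(-5\right) = \frac{2999}{214} \left(-5\right) = - \frac{14995}{214}$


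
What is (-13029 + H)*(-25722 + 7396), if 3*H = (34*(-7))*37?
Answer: 877687118/3 ≈ 2.9256e+8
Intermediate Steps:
H = -8806/3 (H = ((34*(-7))*37)/3 = (-238*37)/3 = (⅓)*(-8806) = -8806/3 ≈ -2935.3)
(-13029 + H)*(-25722 + 7396) = (-13029 - 8806/3)*(-25722 + 7396) = -47893/3*(-18326) = 877687118/3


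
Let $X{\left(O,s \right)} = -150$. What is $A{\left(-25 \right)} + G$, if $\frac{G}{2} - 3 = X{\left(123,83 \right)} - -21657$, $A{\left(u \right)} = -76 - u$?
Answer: $42969$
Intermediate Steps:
$G = 43020$ ($G = 6 + 2 \left(-150 - -21657\right) = 6 + 2 \left(-150 + 21657\right) = 6 + 2 \cdot 21507 = 6 + 43014 = 43020$)
$A{\left(-25 \right)} + G = \left(-76 - -25\right) + 43020 = \left(-76 + 25\right) + 43020 = -51 + 43020 = 42969$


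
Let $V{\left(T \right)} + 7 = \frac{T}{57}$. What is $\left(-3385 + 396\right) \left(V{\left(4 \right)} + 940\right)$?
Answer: $- \frac{158969965}{57} \approx -2.7889 \cdot 10^{6}$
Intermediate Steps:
$V{\left(T \right)} = -7 + \frac{T}{57}$
$\left(-3385 + 396\right) \left(V{\left(4 \right)} + 940\right) = \left(-3385 + 396\right) \left(\left(-7 + \frac{1}{57} \cdot 4\right) + 940\right) = - 2989 \left(\left(-7 + \frac{4}{57}\right) + 940\right) = - 2989 \left(- \frac{395}{57} + 940\right) = \left(-2989\right) \frac{53185}{57} = - \frac{158969965}{57}$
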